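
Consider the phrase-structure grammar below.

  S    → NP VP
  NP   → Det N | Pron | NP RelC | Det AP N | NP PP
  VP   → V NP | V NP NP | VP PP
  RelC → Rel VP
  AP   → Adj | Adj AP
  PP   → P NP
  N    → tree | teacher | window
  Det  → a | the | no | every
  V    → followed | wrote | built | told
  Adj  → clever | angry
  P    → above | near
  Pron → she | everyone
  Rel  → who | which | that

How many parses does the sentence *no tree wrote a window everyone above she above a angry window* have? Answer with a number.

5

Two of the 5 distinct bracketings:
[S [NP [Det no] [N tree]] [VP [V wrote] [NP [Det a] [N window]] [NP [NP [Pron everyone]] [PP [P above] [NP [NP [Pron she]] [PP [P above] [NP [Det a] [AP [Adj angry]] [N window]]]]]]]]
[S [NP [Det no] [N tree]] [VP [V wrote] [NP [Det a] [N window]] [NP [NP [NP [Pron everyone]] [PP [P above] [NP [Pron she]]]] [PP [P above] [NP [Det a] [AP [Adj angry]] [N window]]]]]]
The trees differ in how a recursive rule is bracketed over the same span.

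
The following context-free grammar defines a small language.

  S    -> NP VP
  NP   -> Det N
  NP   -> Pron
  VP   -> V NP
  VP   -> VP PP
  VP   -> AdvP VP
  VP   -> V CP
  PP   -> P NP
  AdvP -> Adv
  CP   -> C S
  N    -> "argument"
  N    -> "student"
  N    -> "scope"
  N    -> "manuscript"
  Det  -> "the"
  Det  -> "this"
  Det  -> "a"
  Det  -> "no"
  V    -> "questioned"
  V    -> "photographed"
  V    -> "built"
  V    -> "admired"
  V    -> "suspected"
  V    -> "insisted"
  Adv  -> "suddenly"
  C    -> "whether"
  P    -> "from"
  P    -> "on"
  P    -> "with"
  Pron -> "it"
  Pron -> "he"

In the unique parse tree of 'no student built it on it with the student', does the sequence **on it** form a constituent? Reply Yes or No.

[S [NP [Det no] [N student]] [VP [VP [VP [V built] [NP [Pron it]]] [PP [P on] [NP [Pron it]]]] [PP [P with] [NP [Det the] [N student]]]]]
The words 'on it' are exhaustively dominated by a single PP node (built by PP → P NP), so they form a constituent.

Yes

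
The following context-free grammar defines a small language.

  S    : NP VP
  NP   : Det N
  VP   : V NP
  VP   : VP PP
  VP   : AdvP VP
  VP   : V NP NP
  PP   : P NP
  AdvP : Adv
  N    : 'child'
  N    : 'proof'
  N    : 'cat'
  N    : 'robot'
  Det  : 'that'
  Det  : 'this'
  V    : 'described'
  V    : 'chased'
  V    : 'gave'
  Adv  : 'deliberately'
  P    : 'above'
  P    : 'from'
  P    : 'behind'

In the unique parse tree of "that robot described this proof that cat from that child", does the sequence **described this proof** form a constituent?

No

[S [NP [Det that] [N robot]] [VP [VP [V described] [NP [Det this] [N proof]] [NP [Det that] [N cat]]] [PP [P from] [NP [Det that] [N child]]]]]
The smallest constituent containing 'described this proof' is the VP spanning 'described this proof that cat'; no single node in the tree dominates exactly the given words.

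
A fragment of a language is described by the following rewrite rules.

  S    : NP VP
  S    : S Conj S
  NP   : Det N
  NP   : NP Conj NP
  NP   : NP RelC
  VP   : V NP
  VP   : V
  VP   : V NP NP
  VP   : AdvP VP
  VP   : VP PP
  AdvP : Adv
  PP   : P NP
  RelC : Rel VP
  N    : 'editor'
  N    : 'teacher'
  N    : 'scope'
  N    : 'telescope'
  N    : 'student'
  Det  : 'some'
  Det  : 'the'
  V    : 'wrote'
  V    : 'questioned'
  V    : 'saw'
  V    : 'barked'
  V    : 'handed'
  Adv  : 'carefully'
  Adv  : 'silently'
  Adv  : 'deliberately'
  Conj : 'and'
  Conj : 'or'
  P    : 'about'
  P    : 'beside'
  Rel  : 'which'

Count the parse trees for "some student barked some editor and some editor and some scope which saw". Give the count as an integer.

Two of the 5 distinct bracketings:
[S [NP [Det some] [N student]] [VP [V barked] [NP [NP [Det some] [N editor]] [Conj and] [NP [NP [Det some] [N editor]] [Conj and] [NP [NP [Det some] [N scope]] [RelC [Rel which] [VP [V saw]]]]]]]]
[S [NP [Det some] [N student]] [VP [V barked] [NP [NP [Det some] [N editor]] [Conj and] [NP [NP [NP [Det some] [N editor]] [Conj and] [NP [Det some] [N scope]]] [RelC [Rel which] [VP [V saw]]]]]]]
The trees differ in how a recursive rule is bracketed over the same span.

5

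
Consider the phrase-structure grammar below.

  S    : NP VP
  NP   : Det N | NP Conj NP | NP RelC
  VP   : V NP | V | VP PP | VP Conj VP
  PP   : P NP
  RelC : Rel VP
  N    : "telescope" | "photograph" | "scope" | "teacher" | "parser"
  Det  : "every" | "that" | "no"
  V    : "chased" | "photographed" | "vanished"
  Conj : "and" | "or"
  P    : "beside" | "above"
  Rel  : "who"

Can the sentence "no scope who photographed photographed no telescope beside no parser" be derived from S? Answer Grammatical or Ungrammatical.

[S [NP [NP [Det no] [N scope]] [RelC [Rel who] [VP [V photographed]]]] [VP [VP [V photographed] [NP [Det no] [N telescope]]] [PP [P beside] [NP [Det no] [N parser]]]]]
The bracketing above is licensed at every node by one of the given productions, with S at the root.

Grammatical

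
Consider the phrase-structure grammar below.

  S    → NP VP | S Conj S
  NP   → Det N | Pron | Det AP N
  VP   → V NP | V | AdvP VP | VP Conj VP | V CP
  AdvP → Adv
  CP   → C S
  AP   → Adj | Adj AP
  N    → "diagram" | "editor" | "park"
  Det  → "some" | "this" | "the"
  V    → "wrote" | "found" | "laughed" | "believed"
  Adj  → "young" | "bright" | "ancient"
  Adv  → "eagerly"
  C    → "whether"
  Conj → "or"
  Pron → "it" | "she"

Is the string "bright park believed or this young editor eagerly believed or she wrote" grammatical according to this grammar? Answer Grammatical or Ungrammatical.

For S → NP VP, no prefix of the string parses as an NP. The alternative S rule S → S Conj S likewise has no satisfying split.

Ungrammatical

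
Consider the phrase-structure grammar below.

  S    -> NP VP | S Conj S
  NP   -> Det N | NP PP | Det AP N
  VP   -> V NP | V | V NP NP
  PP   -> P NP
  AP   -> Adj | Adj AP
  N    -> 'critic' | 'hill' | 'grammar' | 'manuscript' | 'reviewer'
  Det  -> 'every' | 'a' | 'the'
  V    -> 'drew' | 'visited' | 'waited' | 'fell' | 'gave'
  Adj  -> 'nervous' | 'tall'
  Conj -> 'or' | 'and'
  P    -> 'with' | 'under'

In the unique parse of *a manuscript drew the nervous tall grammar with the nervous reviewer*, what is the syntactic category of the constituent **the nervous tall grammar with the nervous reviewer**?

[S [NP [Det a] [N manuscript]] [VP [V drew] [NP [NP [Det the] [AP [Adj nervous] [AP [Adj tall]]] [N grammar]] [PP [P with] [NP [Det the] [AP [Adj nervous]] [N reviewer]]]]]]
The span 'the nervous tall grammar with the nervous reviewer' is the NP node built by NP → NP PP.

NP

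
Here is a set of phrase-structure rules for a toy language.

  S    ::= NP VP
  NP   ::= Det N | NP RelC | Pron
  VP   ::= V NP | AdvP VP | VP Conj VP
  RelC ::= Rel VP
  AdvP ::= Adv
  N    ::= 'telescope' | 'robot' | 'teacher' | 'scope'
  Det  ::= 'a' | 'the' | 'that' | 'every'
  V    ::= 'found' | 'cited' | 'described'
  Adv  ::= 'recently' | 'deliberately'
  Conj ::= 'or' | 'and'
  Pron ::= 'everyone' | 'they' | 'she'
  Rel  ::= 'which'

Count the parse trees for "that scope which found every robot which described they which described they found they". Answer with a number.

Two of the 5 distinct bracketings:
[S [NP [NP [Det that] [N scope]] [RelC [Rel which] [VP [V found] [NP [NP [Det every] [N robot]] [RelC [Rel which] [VP [V described] [NP [NP [Pron they]] [RelC [Rel which] [VP [V described] [NP [Pron they]]]]]]]]]]] [VP [V found] [NP [Pron they]]]]
[S [NP [NP [Det that] [N scope]] [RelC [Rel which] [VP [V found] [NP [NP [NP [Det every] [N robot]] [RelC [Rel which] [VP [V described] [NP [Pron they]]]]] [RelC [Rel which] [VP [V described] [NP [Pron they]]]]]]]] [VP [V found] [NP [Pron they]]]]
The trees differ in how a recursive rule is bracketed over the same span.

5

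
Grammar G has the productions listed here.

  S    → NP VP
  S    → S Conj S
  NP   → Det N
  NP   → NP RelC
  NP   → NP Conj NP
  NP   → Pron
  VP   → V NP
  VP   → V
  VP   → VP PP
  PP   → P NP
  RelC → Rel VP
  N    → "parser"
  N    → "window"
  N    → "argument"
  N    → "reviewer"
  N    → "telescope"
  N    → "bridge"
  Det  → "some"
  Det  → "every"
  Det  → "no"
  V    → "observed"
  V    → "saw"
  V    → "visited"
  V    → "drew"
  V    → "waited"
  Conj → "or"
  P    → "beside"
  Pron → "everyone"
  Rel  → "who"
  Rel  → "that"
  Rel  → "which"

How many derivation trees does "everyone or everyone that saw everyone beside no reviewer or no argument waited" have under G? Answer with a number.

Two of the 5 distinct bracketings:
[S [NP [NP [NP [Pron everyone]] [Conj or] [NP [Pron everyone]]] [RelC [Rel that] [VP [VP [V saw] [NP [Pron everyone]]] [PP [P beside] [NP [NP [Det no] [N reviewer]] [Conj or] [NP [Det no] [N argument]]]]]]] [VP [V waited]]]
[S [NP [NP [Pron everyone]] [Conj or] [NP [NP [Pron everyone]] [RelC [Rel that] [VP [VP [V saw] [NP [Pron everyone]]] [PP [P beside] [NP [NP [Det no] [N reviewer]] [Conj or] [NP [Det no] [N argument]]]]]]]] [VP [V waited]]]
The trees differ in how a recursive rule is bracketed over the same span.

5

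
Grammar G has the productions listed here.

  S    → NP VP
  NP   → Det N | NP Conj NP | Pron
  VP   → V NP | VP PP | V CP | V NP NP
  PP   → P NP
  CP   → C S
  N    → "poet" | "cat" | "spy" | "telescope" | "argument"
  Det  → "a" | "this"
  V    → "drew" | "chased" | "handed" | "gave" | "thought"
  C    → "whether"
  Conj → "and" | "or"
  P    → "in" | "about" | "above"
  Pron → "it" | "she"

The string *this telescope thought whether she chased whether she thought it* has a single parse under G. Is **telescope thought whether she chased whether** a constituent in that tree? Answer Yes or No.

No

[S [NP [Det this] [N telescope]] [VP [V thought] [CP [C whether] [S [NP [Pron she]] [VP [V chased] [CP [C whether] [S [NP [Pron she]] [VP [V thought] [NP [Pron it]]]]]]]]]]
The smallest constituent containing 'telescope thought whether she chased whether' is the S spanning 'this telescope thought whether she chased whether she thought it'; no single node in the tree dominates exactly the given words.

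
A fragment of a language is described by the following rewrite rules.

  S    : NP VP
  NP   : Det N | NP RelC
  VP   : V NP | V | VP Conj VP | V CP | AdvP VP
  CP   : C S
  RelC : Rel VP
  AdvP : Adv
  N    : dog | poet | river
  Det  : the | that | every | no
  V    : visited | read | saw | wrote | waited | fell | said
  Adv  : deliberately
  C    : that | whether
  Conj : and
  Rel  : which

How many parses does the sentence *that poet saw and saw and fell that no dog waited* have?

The two bracketings:
[S [NP [Det that] [N poet]] [VP [VP [V saw]] [Conj and] [VP [VP [V saw]] [Conj and] [VP [V fell] [CP [C that] [S [NP [Det no] [N dog]] [VP [V waited]]]]]]]]
[S [NP [Det that] [N poet]] [VP [VP [VP [V saw]] [Conj and] [VP [V saw]]] [Conj and] [VP [V fell] [CP [C that] [S [NP [Det no] [N dog]] [VP [V waited]]]]]]]
The trees differ in how a recursive rule is bracketed over the same span.

2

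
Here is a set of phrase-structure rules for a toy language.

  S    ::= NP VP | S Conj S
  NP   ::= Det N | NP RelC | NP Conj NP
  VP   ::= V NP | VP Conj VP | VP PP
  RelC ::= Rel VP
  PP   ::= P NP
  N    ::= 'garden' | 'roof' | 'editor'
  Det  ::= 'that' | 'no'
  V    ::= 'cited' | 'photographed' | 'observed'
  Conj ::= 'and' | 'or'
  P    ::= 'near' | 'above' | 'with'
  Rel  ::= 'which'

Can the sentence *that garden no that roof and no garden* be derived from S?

Ungrammatical

An N word can never sit immediately before a Det word in any string this grammar generates, so the substring 'garden no' rules out a derivation.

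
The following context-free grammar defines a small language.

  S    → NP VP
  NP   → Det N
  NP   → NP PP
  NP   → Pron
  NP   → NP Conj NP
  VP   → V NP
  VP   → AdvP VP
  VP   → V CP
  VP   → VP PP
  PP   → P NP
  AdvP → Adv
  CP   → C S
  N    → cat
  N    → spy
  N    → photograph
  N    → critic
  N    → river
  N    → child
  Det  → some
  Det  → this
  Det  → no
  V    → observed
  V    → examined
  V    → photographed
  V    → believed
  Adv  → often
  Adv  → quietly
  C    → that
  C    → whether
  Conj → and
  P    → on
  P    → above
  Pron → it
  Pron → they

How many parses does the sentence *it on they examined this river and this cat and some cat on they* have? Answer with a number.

Two of the 7 distinct bracketings:
[S [NP [NP [Pron it]] [PP [P on] [NP [Pron they]]]] [VP [V examined] [NP [NP [NP [Det this] [N river]] [Conj and] [NP [NP [Det this] [N cat]] [Conj and] [NP [Det some] [N cat]]]] [PP [P on] [NP [Pron they]]]]]]
[S [NP [NP [Pron it]] [PP [P on] [NP [Pron they]]]] [VP [V examined] [NP [NP [NP [NP [Det this] [N river]] [Conj and] [NP [Det this] [N cat]]] [Conj and] [NP [Det some] [N cat]]] [PP [P on] [NP [Pron they]]]]]]
The trees differ in how a recursive rule is bracketed over the same span.

7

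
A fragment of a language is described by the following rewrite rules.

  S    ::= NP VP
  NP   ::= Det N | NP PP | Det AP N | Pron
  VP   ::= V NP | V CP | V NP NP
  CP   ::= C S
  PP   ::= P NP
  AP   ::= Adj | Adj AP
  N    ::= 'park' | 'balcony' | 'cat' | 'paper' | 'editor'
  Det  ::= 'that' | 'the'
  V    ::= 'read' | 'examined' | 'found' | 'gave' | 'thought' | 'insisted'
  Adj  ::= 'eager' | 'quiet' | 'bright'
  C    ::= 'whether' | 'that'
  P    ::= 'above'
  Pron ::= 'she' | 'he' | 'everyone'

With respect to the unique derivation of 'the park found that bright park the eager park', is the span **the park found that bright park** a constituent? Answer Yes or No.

No

[S [NP [Det the] [N park]] [VP [V found] [NP [Det that] [AP [Adj bright]] [N park]] [NP [Det the] [AP [Adj eager]] [N park]]]]
The smallest constituent containing 'the park found that bright park' is the S spanning 'the park found that bright park the eager park'; no single node in the tree dominates exactly the given words.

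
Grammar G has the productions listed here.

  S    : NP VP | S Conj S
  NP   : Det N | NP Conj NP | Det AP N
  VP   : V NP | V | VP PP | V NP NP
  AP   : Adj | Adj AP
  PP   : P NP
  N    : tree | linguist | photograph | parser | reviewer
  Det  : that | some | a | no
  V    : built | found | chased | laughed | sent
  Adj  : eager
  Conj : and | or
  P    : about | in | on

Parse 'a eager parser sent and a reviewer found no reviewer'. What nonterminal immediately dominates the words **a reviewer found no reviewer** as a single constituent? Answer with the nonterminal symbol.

S

[S [S [NP [Det a] [AP [Adj eager]] [N parser]] [VP [V sent]]] [Conj and] [S [NP [Det a] [N reviewer]] [VP [V found] [NP [Det no] [N reviewer]]]]]
The span 'a reviewer found no reviewer' is the S node built by S → NP VP.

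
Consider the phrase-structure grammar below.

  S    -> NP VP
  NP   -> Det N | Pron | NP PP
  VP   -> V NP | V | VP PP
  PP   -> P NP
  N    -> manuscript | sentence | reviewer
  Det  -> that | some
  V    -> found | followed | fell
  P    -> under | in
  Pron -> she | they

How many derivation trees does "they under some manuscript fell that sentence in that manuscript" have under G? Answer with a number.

2

The two bracketings:
[S [NP [NP [Pron they]] [PP [P under] [NP [Det some] [N manuscript]]]] [VP [V fell] [NP [NP [Det that] [N sentence]] [PP [P in] [NP [Det that] [N manuscript]]]]]]
[S [NP [NP [Pron they]] [PP [P under] [NP [Det some] [N manuscript]]]] [VP [VP [V fell] [NP [Det that] [N sentence]]] [PP [P in] [NP [Det that] [N manuscript]]]]]
The difference turns on whether VP → VP PP is used at the relevant span, versus an alternative expansion of VP.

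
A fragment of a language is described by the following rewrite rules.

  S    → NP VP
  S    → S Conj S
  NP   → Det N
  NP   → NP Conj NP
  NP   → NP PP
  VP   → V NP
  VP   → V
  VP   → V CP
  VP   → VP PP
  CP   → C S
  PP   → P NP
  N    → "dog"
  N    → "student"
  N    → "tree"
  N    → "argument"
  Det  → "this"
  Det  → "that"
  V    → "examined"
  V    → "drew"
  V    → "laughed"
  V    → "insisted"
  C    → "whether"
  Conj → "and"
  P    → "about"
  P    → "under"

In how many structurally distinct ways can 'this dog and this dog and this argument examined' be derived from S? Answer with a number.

The two bracketings:
[S [NP [NP [Det this] [N dog]] [Conj and] [NP [NP [Det this] [N dog]] [Conj and] [NP [Det this] [N argument]]]] [VP [V examined]]]
[S [NP [NP [NP [Det this] [N dog]] [Conj and] [NP [Det this] [N dog]]] [Conj and] [NP [Det this] [N argument]]] [VP [V examined]]]
The trees differ in how a recursive rule is bracketed over the same span.

2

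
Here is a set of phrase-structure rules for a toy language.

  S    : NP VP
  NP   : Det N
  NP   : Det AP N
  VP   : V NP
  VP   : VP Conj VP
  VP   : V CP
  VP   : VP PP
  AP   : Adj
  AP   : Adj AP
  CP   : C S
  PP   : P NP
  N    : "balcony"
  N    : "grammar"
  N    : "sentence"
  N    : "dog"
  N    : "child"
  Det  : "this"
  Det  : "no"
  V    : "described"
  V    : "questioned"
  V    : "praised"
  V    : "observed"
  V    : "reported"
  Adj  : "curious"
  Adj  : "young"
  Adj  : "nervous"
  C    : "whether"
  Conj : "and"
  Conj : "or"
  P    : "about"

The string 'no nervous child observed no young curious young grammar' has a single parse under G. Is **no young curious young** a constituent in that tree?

[S [NP [Det no] [AP [Adj nervous]] [N child]] [VP [V observed] [NP [Det no] [AP [Adj young] [AP [Adj curious] [AP [Adj young]]]] [N grammar]]]]
The smallest constituent containing 'no young curious young' is the NP spanning 'no young curious young grammar'; no single node in the tree dominates exactly the given words.

No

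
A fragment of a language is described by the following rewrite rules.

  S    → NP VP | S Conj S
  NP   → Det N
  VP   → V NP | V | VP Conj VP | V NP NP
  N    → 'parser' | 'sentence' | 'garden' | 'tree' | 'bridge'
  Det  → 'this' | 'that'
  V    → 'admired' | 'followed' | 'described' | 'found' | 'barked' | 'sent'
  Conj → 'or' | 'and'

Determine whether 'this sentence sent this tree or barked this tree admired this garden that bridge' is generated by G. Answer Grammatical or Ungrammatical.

Ungrammatical

For S → NP VP, the only prefix that parses as NP is 'this sentence', but the remainder 'sent this tree or barked this tree admired this garden that bridge' is not a VP under these rules. The alternative S rule S → S Conj S likewise has no satisfying split.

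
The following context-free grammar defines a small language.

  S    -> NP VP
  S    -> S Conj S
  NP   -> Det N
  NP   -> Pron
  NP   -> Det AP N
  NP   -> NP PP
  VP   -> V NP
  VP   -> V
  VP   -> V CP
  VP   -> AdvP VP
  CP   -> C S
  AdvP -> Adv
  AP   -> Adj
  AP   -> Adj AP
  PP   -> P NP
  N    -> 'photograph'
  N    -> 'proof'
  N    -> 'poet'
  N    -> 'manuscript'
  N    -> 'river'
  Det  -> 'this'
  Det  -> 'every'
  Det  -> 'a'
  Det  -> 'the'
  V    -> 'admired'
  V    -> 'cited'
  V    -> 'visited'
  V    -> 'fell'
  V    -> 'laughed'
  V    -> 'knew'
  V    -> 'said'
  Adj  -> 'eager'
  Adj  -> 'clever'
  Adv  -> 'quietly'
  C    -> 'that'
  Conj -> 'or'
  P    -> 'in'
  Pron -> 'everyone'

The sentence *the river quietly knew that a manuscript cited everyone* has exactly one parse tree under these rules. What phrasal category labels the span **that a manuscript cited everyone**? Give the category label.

S
  NP
    Det: the
    N: river
  VP
    AdvP
      Adv: quietly
    VP
      V: knew
      CP
        C: that
        S
          NP
            Det: a
            N: manuscript
          VP
            V: cited
            NP
              Pron: everyone
The span 'that a manuscript cited everyone' is the CP node built by CP → C S.

CP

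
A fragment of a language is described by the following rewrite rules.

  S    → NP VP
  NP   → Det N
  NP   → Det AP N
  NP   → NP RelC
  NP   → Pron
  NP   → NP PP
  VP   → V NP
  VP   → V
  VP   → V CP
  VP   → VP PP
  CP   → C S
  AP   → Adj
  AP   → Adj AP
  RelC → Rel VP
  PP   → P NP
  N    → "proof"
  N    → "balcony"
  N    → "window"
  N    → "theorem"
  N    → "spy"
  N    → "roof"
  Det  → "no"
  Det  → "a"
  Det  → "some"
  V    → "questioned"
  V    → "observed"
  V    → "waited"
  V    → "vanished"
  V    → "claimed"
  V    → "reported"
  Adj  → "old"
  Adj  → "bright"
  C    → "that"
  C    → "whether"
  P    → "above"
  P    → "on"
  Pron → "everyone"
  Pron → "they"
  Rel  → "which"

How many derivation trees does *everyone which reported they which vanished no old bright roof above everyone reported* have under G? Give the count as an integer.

8

Two of the 8 distinct bracketings:
[S [NP [NP [Pron everyone]] [RelC [Rel which] [VP [V reported] [NP [NP [Pron they]] [RelC [Rel which] [VP [V vanished] [NP [NP [Det no] [AP [Adj old] [AP [Adj bright]]] [N roof]] [PP [P above] [NP [Pron everyone]]]]]]]]]] [VP [V reported]]]
[S [NP [NP [Pron everyone]] [RelC [Rel which] [VP [V reported] [NP [NP [Pron they]] [RelC [Rel which] [VP [VP [V vanished] [NP [Det no] [AP [Adj old] [AP [Adj bright]]] [N roof]]] [PP [P above] [NP [Pron everyone]]]]]]]]] [VP [V reported]]]
The difference turns on whether NP → NP PP is used at the relevant span, versus an alternative expansion of NP.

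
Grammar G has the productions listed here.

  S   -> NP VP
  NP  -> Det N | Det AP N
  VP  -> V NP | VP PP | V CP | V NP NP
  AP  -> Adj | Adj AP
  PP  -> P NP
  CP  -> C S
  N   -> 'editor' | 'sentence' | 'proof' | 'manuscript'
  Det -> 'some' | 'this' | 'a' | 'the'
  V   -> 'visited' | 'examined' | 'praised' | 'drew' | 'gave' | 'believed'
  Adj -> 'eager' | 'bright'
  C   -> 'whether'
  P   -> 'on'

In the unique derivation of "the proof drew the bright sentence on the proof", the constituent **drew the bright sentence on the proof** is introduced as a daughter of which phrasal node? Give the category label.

S

[S [NP [Det the] [N proof]] [VP [VP [V drew] [NP [Det the] [AP [Adj bright]] [N sentence]]] [PP [P on] [NP [Det the] [N proof]]]]]
The span 'drew the bright sentence on the proof' is the VP node built by VP → VP PP.
Its mother is the S built by S → NP VP.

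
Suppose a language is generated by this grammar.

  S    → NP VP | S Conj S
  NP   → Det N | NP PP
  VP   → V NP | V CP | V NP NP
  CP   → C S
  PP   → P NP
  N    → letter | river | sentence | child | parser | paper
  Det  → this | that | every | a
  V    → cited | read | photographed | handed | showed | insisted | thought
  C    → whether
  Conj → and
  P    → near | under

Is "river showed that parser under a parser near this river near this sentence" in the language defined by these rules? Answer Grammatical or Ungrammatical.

For S → NP VP, no prefix of the string parses as an NP. The alternative S rule S → S Conj S likewise has no satisfying split.

Ungrammatical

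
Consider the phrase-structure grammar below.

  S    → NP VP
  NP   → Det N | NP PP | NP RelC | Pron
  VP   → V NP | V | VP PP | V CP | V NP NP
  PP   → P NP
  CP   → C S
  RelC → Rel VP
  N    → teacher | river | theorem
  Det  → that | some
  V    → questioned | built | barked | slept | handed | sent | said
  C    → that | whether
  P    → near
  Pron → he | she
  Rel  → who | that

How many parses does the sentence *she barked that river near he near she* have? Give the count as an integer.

5

Two of the 5 distinct bracketings:
[S [NP [Pron she]] [VP [V barked] [NP [NP [Det that] [N river]] [PP [P near] [NP [NP [Pron he]] [PP [P near] [NP [Pron she]]]]]]]]
[S [NP [Pron she]] [VP [V barked] [NP [NP [NP [Det that] [N river]] [PP [P near] [NP [Pron he]]]] [PP [P near] [NP [Pron she]]]]]]
The trees differ in how a recursive rule is bracketed over the same span.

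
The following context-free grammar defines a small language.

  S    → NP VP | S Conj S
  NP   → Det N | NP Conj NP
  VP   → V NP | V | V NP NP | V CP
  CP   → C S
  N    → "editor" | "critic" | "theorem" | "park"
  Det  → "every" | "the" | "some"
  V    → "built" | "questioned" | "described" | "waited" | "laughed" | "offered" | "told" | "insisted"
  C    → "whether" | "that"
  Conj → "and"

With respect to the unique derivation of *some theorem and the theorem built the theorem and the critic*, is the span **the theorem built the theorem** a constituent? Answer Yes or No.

No

[S [NP [NP [Det some] [N theorem]] [Conj and] [NP [Det the] [N theorem]]] [VP [V built] [NP [NP [Det the] [N theorem]] [Conj and] [NP [Det the] [N critic]]]]]
The smallest constituent containing 'the theorem built the theorem' is the S spanning 'some theorem and the theorem built the theorem and the critic'; no single node in the tree dominates exactly the given words.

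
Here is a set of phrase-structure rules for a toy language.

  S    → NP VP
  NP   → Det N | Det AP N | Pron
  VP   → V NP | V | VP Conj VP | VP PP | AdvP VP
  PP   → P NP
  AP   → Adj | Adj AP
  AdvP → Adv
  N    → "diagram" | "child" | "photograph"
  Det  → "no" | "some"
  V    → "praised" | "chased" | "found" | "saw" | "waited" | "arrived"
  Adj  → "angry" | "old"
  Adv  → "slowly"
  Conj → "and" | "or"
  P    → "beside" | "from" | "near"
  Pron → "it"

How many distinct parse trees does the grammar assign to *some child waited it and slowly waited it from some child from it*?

6

Two of the 6 distinct bracketings:
[S [NP [Det some] [N child]] [VP [VP [V waited] [NP [Pron it]]] [Conj and] [VP [VP [VP [AdvP [Adv slowly]] [VP [V waited] [NP [Pron it]]]] [PP [P from] [NP [Det some] [N child]]]] [PP [P from] [NP [Pron it]]]]]]
[S [NP [Det some] [N child]] [VP [VP [V waited] [NP [Pron it]]] [Conj and] [VP [VP [AdvP [Adv slowly]] [VP [VP [V waited] [NP [Pron it]]] [PP [P from] [NP [Det some] [N child]]]]] [PP [P from] [NP [Pron it]]]]]]
The trees differ in how a recursive rule is bracketed over the same span.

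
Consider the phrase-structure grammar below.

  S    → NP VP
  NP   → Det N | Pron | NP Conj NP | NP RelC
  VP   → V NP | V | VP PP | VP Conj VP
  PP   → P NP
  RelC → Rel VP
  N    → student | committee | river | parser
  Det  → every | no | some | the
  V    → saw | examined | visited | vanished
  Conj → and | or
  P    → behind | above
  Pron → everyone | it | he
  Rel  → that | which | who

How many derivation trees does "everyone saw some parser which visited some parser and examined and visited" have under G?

5

Two of the 5 distinct bracketings:
[S [NP [Pron everyone]] [VP [V saw] [NP [NP [Det some] [N parser]] [RelC [Rel which] [VP [VP [V visited] [NP [Det some] [N parser]]] [Conj and] [VP [VP [V examined]] [Conj and] [VP [V visited]]]]]]]]
[S [NP [Pron everyone]] [VP [V saw] [NP [NP [Det some] [N parser]] [RelC [Rel which] [VP [VP [VP [V visited] [NP [Det some] [N parser]]] [Conj and] [VP [V examined]]] [Conj and] [VP [V visited]]]]]]]
The trees differ in how a recursive rule is bracketed over the same span.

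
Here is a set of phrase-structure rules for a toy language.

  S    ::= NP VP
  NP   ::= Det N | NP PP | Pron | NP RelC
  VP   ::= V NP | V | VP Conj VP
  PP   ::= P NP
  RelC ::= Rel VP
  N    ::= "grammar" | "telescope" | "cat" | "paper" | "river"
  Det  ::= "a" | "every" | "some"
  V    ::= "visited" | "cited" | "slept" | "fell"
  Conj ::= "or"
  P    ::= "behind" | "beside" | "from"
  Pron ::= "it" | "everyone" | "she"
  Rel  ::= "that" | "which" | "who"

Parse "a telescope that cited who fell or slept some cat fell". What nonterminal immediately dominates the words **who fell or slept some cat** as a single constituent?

RelC

[S [NP [NP [NP [Det a] [N telescope]] [RelC [Rel that] [VP [V cited]]]] [RelC [Rel who] [VP [VP [V fell]] [Conj or] [VP [V slept] [NP [Det some] [N cat]]]]]] [VP [V fell]]]
The span 'who fell or slept some cat' is the RelC node built by RelC → Rel VP.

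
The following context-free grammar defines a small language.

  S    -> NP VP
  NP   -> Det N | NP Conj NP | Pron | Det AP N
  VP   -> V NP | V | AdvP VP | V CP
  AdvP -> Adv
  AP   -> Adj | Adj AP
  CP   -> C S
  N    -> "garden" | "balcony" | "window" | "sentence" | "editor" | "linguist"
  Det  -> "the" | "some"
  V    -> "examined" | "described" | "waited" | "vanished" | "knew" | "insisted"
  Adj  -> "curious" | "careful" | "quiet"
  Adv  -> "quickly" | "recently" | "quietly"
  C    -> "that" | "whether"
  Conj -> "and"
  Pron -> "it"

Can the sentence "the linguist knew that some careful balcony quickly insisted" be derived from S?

[S [NP [Det the] [N linguist]] [VP [V knew] [CP [C that] [S [NP [Det some] [AP [Adj careful]] [N balcony]] [VP [AdvP [Adv quickly]] [VP [V insisted]]]]]]]
Every word is introduced by a lexical rule and the phrasal rules combine the resulting categories into a single S.

Grammatical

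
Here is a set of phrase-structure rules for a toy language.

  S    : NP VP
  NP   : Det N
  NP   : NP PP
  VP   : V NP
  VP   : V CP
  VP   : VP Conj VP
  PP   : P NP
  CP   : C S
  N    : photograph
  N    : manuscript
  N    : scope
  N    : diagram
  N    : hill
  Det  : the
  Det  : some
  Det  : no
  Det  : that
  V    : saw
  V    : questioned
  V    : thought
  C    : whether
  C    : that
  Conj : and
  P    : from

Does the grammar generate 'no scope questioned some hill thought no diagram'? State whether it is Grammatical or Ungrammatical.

Ungrammatical

For S → NP VP, the only prefix that parses as NP is 'no scope', but the remainder 'questioned some hill thought no diagram' is not a VP under these rules.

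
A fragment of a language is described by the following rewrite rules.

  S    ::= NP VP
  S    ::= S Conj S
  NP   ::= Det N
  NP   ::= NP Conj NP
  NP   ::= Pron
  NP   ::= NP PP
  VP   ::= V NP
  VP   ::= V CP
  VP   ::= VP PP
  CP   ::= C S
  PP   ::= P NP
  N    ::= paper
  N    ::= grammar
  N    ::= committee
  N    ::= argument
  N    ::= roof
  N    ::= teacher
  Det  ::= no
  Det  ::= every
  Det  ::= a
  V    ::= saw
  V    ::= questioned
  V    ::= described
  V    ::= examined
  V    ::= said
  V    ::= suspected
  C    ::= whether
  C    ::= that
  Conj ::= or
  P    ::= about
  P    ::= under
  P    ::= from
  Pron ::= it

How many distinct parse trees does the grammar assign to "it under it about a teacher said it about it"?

Two of the 4 distinct bracketings:
[S [NP [NP [Pron it]] [PP [P under] [NP [NP [Pron it]] [PP [P about] [NP [Det a] [N teacher]]]]]] [VP [V said] [NP [NP [Pron it]] [PP [P about] [NP [Pron it]]]]]]
[S [NP [NP [Pron it]] [PP [P under] [NP [NP [Pron it]] [PP [P about] [NP [Det a] [N teacher]]]]]] [VP [VP [V said] [NP [Pron it]]] [PP [P about] [NP [Pron it]]]]]
The difference turns on whether VP → VP PP is used at the relevant span, versus an alternative expansion of VP.

4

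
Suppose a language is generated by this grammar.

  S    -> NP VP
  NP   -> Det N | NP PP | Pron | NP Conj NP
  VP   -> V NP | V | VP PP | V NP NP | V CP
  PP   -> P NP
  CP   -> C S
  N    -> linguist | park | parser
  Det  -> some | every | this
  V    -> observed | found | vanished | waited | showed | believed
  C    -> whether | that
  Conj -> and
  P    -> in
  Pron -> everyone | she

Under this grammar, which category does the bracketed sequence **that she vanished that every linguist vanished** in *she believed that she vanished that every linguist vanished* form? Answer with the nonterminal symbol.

[S [NP [Pron she]] [VP [V believed] [CP [C that] [S [NP [Pron she]] [VP [V vanished] [CP [C that] [S [NP [Det every] [N linguist]] [VP [V vanished]]]]]]]]]
The span 'that she vanished that every linguist vanished' is the CP node built by CP → C S.

CP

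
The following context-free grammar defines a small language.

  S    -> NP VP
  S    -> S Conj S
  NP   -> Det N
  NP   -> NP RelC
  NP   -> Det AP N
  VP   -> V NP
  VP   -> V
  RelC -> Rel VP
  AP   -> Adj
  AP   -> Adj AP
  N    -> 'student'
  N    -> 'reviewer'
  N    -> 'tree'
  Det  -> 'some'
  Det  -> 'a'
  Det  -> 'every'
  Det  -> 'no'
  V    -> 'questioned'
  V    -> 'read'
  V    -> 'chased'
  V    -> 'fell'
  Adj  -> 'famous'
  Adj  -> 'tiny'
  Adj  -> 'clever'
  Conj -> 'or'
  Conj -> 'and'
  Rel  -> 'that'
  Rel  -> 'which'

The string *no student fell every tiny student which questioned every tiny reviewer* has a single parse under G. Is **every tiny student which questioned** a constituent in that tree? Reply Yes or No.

[S [NP [Det no] [N student]] [VP [V fell] [NP [NP [Det every] [AP [Adj tiny]] [N student]] [RelC [Rel which] [VP [V questioned] [NP [Det every] [AP [Adj tiny]] [N reviewer]]]]]]]
The smallest constituent containing 'every tiny student which questioned' is the NP spanning 'every tiny student which questioned every tiny reviewer'; no single node in the tree dominates exactly the given words.

No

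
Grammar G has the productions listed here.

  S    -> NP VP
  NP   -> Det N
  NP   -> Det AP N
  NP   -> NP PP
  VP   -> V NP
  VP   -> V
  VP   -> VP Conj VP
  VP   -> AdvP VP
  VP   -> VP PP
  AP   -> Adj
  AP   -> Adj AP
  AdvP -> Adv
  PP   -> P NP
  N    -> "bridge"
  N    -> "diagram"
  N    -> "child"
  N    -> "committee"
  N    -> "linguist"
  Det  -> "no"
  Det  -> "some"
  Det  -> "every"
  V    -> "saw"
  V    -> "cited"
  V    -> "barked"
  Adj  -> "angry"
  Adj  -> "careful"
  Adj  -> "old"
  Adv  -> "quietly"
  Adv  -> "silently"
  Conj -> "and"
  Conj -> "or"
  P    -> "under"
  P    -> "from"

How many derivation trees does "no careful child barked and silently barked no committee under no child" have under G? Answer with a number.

4

Two of the 4 distinct bracketings:
[S [NP [Det no] [AP [Adj careful]] [N child]] [VP [VP [V barked]] [Conj and] [VP [AdvP [Adv silently]] [VP [V barked] [NP [NP [Det no] [N committee]] [PP [P under] [NP [Det no] [N child]]]]]]]]
[S [NP [Det no] [AP [Adj careful]] [N child]] [VP [VP [V barked]] [Conj and] [VP [AdvP [Adv silently]] [VP [VP [V barked] [NP [Det no] [N committee]]] [PP [P under] [NP [Det no] [N child]]]]]]]
The difference turns on whether NP → NP PP is used at the relevant span, versus an alternative expansion of NP.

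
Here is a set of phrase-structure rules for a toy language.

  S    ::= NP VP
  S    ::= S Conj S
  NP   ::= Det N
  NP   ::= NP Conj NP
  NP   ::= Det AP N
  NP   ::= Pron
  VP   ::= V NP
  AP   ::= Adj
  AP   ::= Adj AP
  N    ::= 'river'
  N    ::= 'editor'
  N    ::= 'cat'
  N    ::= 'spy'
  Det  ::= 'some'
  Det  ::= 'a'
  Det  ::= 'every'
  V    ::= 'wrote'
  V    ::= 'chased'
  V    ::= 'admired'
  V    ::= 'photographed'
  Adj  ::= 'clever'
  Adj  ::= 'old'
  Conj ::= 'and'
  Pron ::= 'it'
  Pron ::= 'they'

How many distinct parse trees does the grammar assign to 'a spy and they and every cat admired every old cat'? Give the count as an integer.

The two bracketings:
[S [NP [NP [Det a] [N spy]] [Conj and] [NP [NP [Pron they]] [Conj and] [NP [Det every] [N cat]]]] [VP [V admired] [NP [Det every] [AP [Adj old]] [N cat]]]]
[S [NP [NP [NP [Det a] [N spy]] [Conj and] [NP [Pron they]]] [Conj and] [NP [Det every] [N cat]]] [VP [V admired] [NP [Det every] [AP [Adj old]] [N cat]]]]
The trees differ in how a recursive rule is bracketed over the same span.

2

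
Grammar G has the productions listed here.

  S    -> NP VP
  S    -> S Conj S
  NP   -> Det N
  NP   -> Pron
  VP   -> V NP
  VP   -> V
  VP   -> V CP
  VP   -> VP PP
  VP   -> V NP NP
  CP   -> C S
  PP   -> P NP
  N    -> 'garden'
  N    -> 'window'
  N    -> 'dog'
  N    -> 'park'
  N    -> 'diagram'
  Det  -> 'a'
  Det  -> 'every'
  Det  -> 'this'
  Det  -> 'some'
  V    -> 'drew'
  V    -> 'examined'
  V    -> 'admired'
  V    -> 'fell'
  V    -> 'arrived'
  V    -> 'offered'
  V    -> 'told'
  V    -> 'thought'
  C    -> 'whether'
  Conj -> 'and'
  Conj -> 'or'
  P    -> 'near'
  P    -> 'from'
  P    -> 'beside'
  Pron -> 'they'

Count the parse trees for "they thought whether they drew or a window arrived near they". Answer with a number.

3

Two of the 3 distinct bracketings:
[S [NP [Pron they]] [VP [V thought] [CP [C whether] [S [S [NP [Pron they]] [VP [V drew]]] [Conj or] [S [NP [Det a] [N window]] [VP [VP [V arrived]] [PP [P near] [NP [Pron they]]]]]]]]]
[S [NP [Pron they]] [VP [VP [V thought] [CP [C whether] [S [S [NP [Pron they]] [VP [V drew]]] [Conj or] [S [NP [Det a] [N window]] [VP [V arrived]]]]]] [PP [P near] [NP [Pron they]]]]]
The trees differ in how a recursive rule is bracketed over the same span.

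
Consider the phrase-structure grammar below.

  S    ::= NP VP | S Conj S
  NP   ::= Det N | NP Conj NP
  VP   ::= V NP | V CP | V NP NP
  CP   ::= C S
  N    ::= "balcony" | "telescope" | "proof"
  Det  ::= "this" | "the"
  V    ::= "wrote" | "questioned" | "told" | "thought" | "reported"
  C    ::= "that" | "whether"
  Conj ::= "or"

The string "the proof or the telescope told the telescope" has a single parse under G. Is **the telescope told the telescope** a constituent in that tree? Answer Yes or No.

No

[S [NP [NP [Det the] [N proof]] [Conj or] [NP [Det the] [N telescope]]] [VP [V told] [NP [Det the] [N telescope]]]]
The smallest constituent containing 'the telescope told the telescope' is the S spanning 'the proof or the telescope told the telescope'; no single node in the tree dominates exactly the given words.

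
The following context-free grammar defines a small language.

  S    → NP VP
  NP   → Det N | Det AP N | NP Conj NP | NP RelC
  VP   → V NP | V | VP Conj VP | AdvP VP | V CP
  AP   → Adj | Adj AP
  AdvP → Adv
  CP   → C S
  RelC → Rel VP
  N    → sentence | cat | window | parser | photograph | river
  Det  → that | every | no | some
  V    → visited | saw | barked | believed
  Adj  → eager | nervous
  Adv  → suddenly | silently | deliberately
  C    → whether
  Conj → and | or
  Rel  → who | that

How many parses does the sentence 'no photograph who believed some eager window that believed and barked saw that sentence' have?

Two of the 3 distinct bracketings:
[S [NP [NP [Det no] [N photograph]] [RelC [Rel who] [VP [V believed] [NP [NP [Det some] [AP [Adj eager]] [N window]] [RelC [Rel that] [VP [VP [V believed]] [Conj and] [VP [V barked]]]]]]]] [VP [V saw] [NP [Det that] [N sentence]]]]
[S [NP [NP [Det no] [N photograph]] [RelC [Rel who] [VP [VP [V believed] [NP [NP [Det some] [AP [Adj eager]] [N window]] [RelC [Rel that] [VP [V believed]]]]] [Conj and] [VP [V barked]]]]] [VP [V saw] [NP [Det that] [N sentence]]]]
The trees differ in how a recursive rule is bracketed over the same span.

3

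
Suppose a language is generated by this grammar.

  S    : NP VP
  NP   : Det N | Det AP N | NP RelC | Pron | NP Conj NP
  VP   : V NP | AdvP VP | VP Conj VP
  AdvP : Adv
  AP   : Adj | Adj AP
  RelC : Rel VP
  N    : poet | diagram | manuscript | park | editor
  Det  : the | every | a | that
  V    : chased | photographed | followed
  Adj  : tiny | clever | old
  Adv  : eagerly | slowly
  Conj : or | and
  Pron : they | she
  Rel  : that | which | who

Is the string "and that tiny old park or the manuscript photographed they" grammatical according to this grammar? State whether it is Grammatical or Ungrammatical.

Ungrammatical

For S → NP VP, no prefix of the string parses as an NP.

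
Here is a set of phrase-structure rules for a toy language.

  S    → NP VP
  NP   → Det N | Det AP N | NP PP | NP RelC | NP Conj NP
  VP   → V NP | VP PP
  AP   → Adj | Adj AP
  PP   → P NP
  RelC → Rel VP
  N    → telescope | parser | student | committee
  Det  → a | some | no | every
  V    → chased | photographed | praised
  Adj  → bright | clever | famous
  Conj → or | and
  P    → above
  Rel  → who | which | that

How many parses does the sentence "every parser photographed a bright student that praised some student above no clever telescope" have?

4

Two of the 4 distinct bracketings:
[S [NP [Det every] [N parser]] [VP [V photographed] [NP [NP [NP [Det a] [AP [Adj bright]] [N student]] [RelC [Rel that] [VP [V praised] [NP [Det some] [N student]]]]] [PP [P above] [NP [Det no] [AP [Adj clever]] [N telescope]]]]]]
[S [NP [Det every] [N parser]] [VP [V photographed] [NP [NP [Det a] [AP [Adj bright]] [N student]] [RelC [Rel that] [VP [V praised] [NP [NP [Det some] [N student]] [PP [P above] [NP [Det no] [AP [Adj clever]] [N telescope]]]]]]]]]
The trees differ in how a recursive rule is bracketed over the same span.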